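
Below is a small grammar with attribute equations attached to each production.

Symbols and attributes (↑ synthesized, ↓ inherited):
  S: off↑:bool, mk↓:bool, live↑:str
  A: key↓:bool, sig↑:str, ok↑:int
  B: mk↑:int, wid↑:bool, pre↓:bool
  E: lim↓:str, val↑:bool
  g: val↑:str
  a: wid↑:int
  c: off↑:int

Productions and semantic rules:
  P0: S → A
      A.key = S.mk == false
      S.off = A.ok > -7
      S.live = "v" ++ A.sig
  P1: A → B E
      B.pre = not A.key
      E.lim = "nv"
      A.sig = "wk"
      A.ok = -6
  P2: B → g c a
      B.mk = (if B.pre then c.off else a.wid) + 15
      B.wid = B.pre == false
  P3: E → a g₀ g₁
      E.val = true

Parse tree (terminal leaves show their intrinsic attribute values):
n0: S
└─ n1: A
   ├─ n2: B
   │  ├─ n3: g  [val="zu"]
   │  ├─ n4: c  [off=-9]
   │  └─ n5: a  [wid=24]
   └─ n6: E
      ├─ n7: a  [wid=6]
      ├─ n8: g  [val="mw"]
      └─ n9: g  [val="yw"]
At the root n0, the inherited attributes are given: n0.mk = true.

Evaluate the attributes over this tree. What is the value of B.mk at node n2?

1. n0.mk = true  [given at root]
2. n1.key = false  [S.mk == false]
3. n2.pre = true  [not A.key]
4. n3.val = "zu"  [terminal]
5. n4.off = -9  [terminal]
6. n5.wid = 24  [terminal]
7. n2.mk = 6  [(if B.pre then c.off else a.wid) + 15]
8. n2.wid = false  [B.pre == false]
9. n6.lim = "nv"  ["nv"]
10. n7.wid = 6  [terminal]
11. n8.val = "mw"  [terminal]
12. n9.val = "yw"  [terminal]
13. n6.val = true  [true]
14. n1.sig = "wk"  ["wk"]
15. n1.ok = -6  [-6]
16. n0.off = true  [A.ok > -7]
17. n0.live = "vwk"  ["v" ++ A.sig]

6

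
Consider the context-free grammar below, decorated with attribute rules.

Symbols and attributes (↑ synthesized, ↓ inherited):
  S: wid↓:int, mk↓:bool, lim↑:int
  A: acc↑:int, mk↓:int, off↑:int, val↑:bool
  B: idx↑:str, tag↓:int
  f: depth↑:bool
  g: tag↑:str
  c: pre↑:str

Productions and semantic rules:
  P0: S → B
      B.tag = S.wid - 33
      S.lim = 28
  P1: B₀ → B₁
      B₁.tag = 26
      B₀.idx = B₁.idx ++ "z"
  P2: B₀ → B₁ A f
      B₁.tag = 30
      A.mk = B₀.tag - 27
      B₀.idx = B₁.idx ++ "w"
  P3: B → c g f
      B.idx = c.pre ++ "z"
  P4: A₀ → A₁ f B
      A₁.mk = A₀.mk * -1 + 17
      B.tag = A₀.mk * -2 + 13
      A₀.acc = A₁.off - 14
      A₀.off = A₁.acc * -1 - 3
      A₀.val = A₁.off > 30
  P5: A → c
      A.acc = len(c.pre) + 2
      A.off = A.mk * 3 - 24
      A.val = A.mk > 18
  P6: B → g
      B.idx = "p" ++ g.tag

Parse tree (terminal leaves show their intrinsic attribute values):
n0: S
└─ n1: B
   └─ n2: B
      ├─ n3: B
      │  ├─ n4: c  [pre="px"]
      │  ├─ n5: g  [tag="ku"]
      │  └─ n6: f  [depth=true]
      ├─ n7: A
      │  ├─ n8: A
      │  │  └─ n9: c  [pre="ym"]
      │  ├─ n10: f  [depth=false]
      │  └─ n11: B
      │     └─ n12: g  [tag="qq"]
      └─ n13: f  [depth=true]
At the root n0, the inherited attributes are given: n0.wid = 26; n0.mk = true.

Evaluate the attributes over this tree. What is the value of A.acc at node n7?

1. n0.wid = 26  [given at root]
2. n0.mk = true  [given at root]
3. n1.tag = -7  [S.wid - 33]
4. n2.tag = 26  [26]
5. n3.tag = 30  [30]
6. n4.pre = "px"  [terminal]
7. n5.tag = "ku"  [terminal]
8. n6.depth = true  [terminal]
9. n3.idx = "pxz"  [c.pre ++ "z"]
10. n7.mk = -1  [B₀.tag - 27]
11. n8.mk = 18  [A₀.mk * -1 + 17]
12. n9.pre = "ym"  [terminal]
13. n8.acc = 4  [len(c.pre) + 2]
14. n8.off = 30  [A.mk * 3 - 24]
15. n8.val = false  [A.mk > 18]
16. n10.depth = false  [terminal]
17. n11.tag = 15  [A₀.mk * -2 + 13]
18. n12.tag = "qq"  [terminal]
19. n11.idx = "pqq"  ["p" ++ g.tag]
20. n7.acc = 16  [A₁.off - 14]
21. n7.off = -7  [A₁.acc * -1 - 3]
22. n7.val = false  [A₁.off > 30]
23. n13.depth = true  [terminal]
24. n2.idx = "pxzw"  [B₁.idx ++ "w"]
25. n1.idx = "pxzwz"  [B₁.idx ++ "z"]
26. n0.lim = 28  [28]

16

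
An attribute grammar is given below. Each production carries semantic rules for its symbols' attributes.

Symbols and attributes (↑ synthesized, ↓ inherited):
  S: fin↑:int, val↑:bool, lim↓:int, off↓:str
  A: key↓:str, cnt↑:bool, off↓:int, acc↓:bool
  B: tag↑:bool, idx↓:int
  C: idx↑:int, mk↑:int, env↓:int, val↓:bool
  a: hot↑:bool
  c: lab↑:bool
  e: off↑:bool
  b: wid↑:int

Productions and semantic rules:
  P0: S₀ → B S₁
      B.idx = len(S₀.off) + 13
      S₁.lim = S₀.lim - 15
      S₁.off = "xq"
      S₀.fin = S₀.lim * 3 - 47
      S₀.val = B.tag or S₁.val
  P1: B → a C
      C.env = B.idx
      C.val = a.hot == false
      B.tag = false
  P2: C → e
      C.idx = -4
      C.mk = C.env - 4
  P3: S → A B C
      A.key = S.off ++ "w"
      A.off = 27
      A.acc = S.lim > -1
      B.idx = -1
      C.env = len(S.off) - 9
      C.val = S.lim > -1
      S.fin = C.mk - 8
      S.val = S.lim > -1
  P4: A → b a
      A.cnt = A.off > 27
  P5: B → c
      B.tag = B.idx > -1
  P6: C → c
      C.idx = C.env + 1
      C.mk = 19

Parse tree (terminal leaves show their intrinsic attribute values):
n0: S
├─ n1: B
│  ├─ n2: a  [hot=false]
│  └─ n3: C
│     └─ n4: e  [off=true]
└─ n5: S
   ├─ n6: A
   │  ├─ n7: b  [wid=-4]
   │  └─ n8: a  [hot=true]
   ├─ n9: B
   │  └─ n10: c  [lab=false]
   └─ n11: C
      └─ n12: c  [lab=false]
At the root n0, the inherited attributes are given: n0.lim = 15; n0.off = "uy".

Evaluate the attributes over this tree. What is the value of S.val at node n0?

true

1. n0.lim = 15  [given at root]
2. n0.off = "uy"  [given at root]
3. n1.idx = 15  [len(S₀.off) + 13]
4. n2.hot = false  [terminal]
5. n3.env = 15  [B.idx]
6. n3.val = true  [a.hot == false]
7. n4.off = true  [terminal]
8. n3.idx = -4  [-4]
9. n3.mk = 11  [C.env - 4]
10. n1.tag = false  [false]
11. n5.lim = 0  [S₀.lim - 15]
12. n5.off = "xq"  ["xq"]
13. n6.key = "xqw"  [S.off ++ "w"]
14. n6.off = 27  [27]
15. n6.acc = true  [S.lim > -1]
16. n7.wid = -4  [terminal]
17. n8.hot = true  [terminal]
18. n6.cnt = false  [A.off > 27]
19. n9.idx = -1  [-1]
20. n10.lab = false  [terminal]
21. n9.tag = false  [B.idx > -1]
22. n11.env = -7  [len(S.off) - 9]
23. n11.val = true  [S.lim > -1]
24. n12.lab = false  [terminal]
25. n11.idx = -6  [C.env + 1]
26. n11.mk = 19  [19]
27. n5.fin = 11  [C.mk - 8]
28. n5.val = true  [S.lim > -1]
29. n0.fin = -2  [S₀.lim * 3 - 47]
30. n0.val = true  [B.tag or S₁.val]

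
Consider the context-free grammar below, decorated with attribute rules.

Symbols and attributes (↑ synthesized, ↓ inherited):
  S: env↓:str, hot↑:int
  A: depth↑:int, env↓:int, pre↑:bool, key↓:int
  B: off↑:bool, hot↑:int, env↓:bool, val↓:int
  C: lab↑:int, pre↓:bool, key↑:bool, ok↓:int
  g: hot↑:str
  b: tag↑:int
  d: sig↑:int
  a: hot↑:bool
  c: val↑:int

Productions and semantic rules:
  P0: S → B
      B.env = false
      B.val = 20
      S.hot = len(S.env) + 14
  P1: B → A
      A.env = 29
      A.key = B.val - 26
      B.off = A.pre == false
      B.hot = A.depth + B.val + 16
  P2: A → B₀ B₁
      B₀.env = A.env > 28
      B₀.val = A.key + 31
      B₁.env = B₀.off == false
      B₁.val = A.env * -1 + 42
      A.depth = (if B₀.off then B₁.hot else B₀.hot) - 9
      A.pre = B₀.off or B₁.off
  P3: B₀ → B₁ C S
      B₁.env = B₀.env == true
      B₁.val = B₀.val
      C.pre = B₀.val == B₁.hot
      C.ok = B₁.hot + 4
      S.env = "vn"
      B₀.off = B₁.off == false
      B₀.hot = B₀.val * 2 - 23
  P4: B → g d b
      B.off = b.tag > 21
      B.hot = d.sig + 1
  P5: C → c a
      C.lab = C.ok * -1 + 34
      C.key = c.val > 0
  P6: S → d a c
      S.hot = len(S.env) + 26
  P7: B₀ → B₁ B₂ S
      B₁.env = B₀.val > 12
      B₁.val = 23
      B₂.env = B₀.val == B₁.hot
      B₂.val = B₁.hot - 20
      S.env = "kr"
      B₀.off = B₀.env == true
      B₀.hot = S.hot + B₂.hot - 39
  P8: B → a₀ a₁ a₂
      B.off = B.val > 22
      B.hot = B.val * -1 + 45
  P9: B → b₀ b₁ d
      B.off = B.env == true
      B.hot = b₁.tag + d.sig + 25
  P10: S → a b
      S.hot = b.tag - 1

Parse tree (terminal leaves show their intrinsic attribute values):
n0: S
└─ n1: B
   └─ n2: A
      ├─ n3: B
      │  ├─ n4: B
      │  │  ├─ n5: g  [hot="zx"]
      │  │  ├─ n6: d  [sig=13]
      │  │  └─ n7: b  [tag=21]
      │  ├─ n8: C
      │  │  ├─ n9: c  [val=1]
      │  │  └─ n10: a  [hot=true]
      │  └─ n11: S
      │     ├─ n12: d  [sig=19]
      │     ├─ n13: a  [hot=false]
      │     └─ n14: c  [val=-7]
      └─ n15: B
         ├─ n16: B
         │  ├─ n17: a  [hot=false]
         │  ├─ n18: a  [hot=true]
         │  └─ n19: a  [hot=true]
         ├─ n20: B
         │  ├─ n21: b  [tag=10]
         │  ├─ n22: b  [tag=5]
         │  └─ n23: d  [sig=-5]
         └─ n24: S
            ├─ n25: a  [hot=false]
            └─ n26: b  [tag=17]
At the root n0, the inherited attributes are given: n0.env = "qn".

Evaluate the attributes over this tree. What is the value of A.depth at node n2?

1. n0.env = "qn"  [given at root]
2. n1.env = false  [false]
3. n1.val = 20  [20]
4. n2.env = 29  [29]
5. n2.key = -6  [B.val - 26]
6. n3.env = true  [A.env > 28]
7. n3.val = 25  [A.key + 31]
8. n4.env = true  [B₀.env == true]
9. n4.val = 25  [B₀.val]
10. n5.hot = "zx"  [terminal]
11. n6.sig = 13  [terminal]
12. n7.tag = 21  [terminal]
13. n4.off = false  [b.tag > 21]
14. n4.hot = 14  [d.sig + 1]
15. n8.pre = false  [B₀.val == B₁.hot]
16. n8.ok = 18  [B₁.hot + 4]
17. n9.val = 1  [terminal]
18. n10.hot = true  [terminal]
19. n8.lab = 16  [C.ok * -1 + 34]
20. n8.key = true  [c.val > 0]
21. n11.env = "vn"  ["vn"]
22. n12.sig = 19  [terminal]
23. n13.hot = false  [terminal]
24. n14.val = -7  [terminal]
25. n11.hot = 28  [len(S.env) + 26]
26. n3.off = true  [B₁.off == false]
27. n3.hot = 27  [B₀.val * 2 - 23]
28. n15.env = false  [B₀.off == false]
29. n15.val = 13  [A.env * -1 + 42]
30. n16.env = true  [B₀.val > 12]
31. n16.val = 23  [23]
32. n17.hot = false  [terminal]
33. n18.hot = true  [terminal]
34. n19.hot = true  [terminal]
35. n16.off = true  [B.val > 22]
36. n16.hot = 22  [B.val * -1 + 45]
37. n20.env = false  [B₀.val == B₁.hot]
38. n20.val = 2  [B₁.hot - 20]
39. n21.tag = 10  [terminal]
40. n22.tag = 5  [terminal]
41. n23.sig = -5  [terminal]
42. n20.off = false  [B.env == true]
43. n20.hot = 25  [b₁.tag + d.sig + 25]
44. n24.env = "kr"  ["kr"]
45. n25.hot = false  [terminal]
46. n26.tag = 17  [terminal]
47. n24.hot = 16  [b.tag - 1]
48. n15.off = false  [B₀.env == true]
49. n15.hot = 2  [S.hot + B₂.hot - 39]
50. n2.depth = -7  [(if B₀.off then B₁.hot else B₀.hot) - 9]
51. n2.pre = true  [B₀.off or B₁.off]
52. n1.off = false  [A.pre == false]
53. n1.hot = 29  [A.depth + B.val + 16]
54. n0.hot = 16  [len(S.env) + 14]

-7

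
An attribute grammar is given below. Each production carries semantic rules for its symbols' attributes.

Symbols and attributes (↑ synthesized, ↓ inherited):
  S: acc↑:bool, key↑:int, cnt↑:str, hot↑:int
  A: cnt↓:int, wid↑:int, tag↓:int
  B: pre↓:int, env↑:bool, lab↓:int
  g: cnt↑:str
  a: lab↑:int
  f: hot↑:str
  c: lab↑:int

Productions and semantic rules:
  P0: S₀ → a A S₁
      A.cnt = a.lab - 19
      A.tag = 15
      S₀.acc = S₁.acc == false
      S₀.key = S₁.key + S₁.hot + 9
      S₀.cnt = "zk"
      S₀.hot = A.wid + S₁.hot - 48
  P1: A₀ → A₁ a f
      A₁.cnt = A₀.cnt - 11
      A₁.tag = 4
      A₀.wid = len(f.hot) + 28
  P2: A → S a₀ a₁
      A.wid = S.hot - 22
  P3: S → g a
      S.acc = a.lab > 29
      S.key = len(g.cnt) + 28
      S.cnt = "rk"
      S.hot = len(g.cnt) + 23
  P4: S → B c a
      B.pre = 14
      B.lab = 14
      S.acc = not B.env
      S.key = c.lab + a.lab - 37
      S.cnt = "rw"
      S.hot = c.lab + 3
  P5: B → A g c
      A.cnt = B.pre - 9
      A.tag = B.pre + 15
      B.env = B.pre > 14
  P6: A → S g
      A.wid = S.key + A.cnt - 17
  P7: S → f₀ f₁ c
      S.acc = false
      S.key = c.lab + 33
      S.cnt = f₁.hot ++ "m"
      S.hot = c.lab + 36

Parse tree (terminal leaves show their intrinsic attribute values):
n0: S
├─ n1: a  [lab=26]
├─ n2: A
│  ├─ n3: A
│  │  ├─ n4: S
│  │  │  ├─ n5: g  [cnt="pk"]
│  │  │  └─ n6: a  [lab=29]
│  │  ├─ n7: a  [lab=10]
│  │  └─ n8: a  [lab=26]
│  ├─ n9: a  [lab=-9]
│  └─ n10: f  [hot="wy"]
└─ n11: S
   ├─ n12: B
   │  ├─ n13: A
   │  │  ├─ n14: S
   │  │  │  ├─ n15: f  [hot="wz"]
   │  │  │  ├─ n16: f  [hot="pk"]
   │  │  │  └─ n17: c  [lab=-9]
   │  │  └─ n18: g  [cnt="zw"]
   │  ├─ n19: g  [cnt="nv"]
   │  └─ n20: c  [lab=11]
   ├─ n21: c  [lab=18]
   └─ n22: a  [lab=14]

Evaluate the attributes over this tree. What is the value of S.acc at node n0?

1. n1.lab = 26  [terminal]
2. n2.cnt = 7  [a.lab - 19]
3. n2.tag = 15  [15]
4. n3.cnt = -4  [A₀.cnt - 11]
5. n3.tag = 4  [4]
6. n5.cnt = "pk"  [terminal]
7. n6.lab = 29  [terminal]
8. n4.acc = false  [a.lab > 29]
9. n4.key = 30  [len(g.cnt) + 28]
10. n4.cnt = "rk"  ["rk"]
11. n4.hot = 25  [len(g.cnt) + 23]
12. n7.lab = 10  [terminal]
13. n8.lab = 26  [terminal]
14. n3.wid = 3  [S.hot - 22]
15. n9.lab = -9  [terminal]
16. n10.hot = "wy"  [terminal]
17. n2.wid = 30  [len(f.hot) + 28]
18. n12.pre = 14  [14]
19. n12.lab = 14  [14]
20. n13.cnt = 5  [B.pre - 9]
21. n13.tag = 29  [B.pre + 15]
22. n15.hot = "wz"  [terminal]
23. n16.hot = "pk"  [terminal]
24. n17.lab = -9  [terminal]
25. n14.acc = false  [false]
26. n14.key = 24  [c.lab + 33]
27. n14.cnt = "pkm"  [f₁.hot ++ "m"]
28. n14.hot = 27  [c.lab + 36]
29. n18.cnt = "zw"  [terminal]
30. n13.wid = 12  [S.key + A.cnt - 17]
31. n19.cnt = "nv"  [terminal]
32. n20.lab = 11  [terminal]
33. n12.env = false  [B.pre > 14]
34. n21.lab = 18  [terminal]
35. n22.lab = 14  [terminal]
36. n11.acc = true  [not B.env]
37. n11.key = -5  [c.lab + a.lab - 37]
38. n11.cnt = "rw"  ["rw"]
39. n11.hot = 21  [c.lab + 3]
40. n0.acc = false  [S₁.acc == false]
41. n0.key = 25  [S₁.key + S₁.hot + 9]
42. n0.cnt = "zk"  ["zk"]
43. n0.hot = 3  [A.wid + S₁.hot - 48]

false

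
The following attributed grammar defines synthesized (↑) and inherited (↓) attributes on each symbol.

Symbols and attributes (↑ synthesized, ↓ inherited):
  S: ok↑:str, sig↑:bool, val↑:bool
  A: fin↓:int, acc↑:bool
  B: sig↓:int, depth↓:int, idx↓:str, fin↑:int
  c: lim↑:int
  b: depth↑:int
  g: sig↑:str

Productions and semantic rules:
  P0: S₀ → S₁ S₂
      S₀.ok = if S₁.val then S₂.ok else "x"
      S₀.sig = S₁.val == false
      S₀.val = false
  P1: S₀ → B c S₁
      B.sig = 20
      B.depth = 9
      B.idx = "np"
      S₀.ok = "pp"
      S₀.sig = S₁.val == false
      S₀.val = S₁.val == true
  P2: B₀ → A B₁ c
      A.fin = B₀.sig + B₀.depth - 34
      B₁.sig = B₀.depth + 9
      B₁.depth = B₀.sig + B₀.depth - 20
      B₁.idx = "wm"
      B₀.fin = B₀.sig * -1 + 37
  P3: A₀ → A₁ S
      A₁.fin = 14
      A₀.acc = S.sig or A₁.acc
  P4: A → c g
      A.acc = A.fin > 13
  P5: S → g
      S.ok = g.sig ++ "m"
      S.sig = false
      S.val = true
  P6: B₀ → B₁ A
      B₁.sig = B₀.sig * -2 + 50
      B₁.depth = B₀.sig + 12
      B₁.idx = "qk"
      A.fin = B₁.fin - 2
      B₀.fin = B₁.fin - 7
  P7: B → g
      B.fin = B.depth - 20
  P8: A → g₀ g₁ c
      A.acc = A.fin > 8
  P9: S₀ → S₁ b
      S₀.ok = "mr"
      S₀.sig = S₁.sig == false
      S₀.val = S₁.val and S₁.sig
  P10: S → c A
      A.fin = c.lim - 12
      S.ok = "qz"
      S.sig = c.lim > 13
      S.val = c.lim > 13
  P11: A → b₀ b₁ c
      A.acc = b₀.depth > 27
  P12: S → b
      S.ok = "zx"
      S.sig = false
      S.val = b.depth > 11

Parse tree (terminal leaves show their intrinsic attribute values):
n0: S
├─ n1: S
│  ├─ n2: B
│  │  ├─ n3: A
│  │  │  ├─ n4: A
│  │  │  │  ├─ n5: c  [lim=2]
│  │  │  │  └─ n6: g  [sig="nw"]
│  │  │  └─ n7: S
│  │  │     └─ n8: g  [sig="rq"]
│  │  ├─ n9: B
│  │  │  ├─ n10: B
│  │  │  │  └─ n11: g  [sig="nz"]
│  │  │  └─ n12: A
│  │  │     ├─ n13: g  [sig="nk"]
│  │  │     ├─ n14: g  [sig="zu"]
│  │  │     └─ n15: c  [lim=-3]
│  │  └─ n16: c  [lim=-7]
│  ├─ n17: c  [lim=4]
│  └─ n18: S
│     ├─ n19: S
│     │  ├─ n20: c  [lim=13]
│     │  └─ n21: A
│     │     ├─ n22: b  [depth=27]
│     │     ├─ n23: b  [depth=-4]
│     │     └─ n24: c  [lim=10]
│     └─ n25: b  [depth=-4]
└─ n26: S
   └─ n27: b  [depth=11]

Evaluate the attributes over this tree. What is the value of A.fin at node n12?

1. n2.sig = 20  [20]
2. n2.depth = 9  [9]
3. n2.idx = "np"  ["np"]
4. n3.fin = -5  [B₀.sig + B₀.depth - 34]
5. n4.fin = 14  [14]
6. n5.lim = 2  [terminal]
7. n6.sig = "nw"  [terminal]
8. n4.acc = true  [A.fin > 13]
9. n8.sig = "rq"  [terminal]
10. n7.ok = "rqm"  [g.sig ++ "m"]
11. n7.sig = false  [false]
12. n7.val = true  [true]
13. n3.acc = true  [S.sig or A₁.acc]
14. n9.sig = 18  [B₀.depth + 9]
15. n9.depth = 9  [B₀.sig + B₀.depth - 20]
16. n9.idx = "wm"  ["wm"]
17. n10.sig = 14  [B₀.sig * -2 + 50]
18. n10.depth = 30  [B₀.sig + 12]
19. n10.idx = "qk"  ["qk"]
20. n11.sig = "nz"  [terminal]
21. n10.fin = 10  [B.depth - 20]
22. n12.fin = 8  [B₁.fin - 2]
23. n13.sig = "nk"  [terminal]
24. n14.sig = "zu"  [terminal]
25. n15.lim = -3  [terminal]
26. n12.acc = false  [A.fin > 8]
27. n9.fin = 3  [B₁.fin - 7]
28. n16.lim = -7  [terminal]
29. n2.fin = 17  [B₀.sig * -1 + 37]
30. n17.lim = 4  [terminal]
31. n20.lim = 13  [terminal]
32. n21.fin = 1  [c.lim - 12]
33. n22.depth = 27  [terminal]
34. n23.depth = -4  [terminal]
35. n24.lim = 10  [terminal]
36. n21.acc = false  [b₀.depth > 27]
37. n19.ok = "qz"  ["qz"]
38. n19.sig = false  [c.lim > 13]
39. n19.val = false  [c.lim > 13]
40. n25.depth = -4  [terminal]
41. n18.ok = "mr"  ["mr"]
42. n18.sig = true  [S₁.sig == false]
43. n18.val = false  [S₁.val and S₁.sig]
44. n1.ok = "pp"  ["pp"]
45. n1.sig = true  [S₁.val == false]
46. n1.val = false  [S₁.val == true]
47. n27.depth = 11  [terminal]
48. n26.ok = "zx"  ["zx"]
49. n26.sig = false  [false]
50. n26.val = false  [b.depth > 11]
51. n0.ok = "x"  [if S₁.val then S₂.ok else "x"]
52. n0.sig = true  [S₁.val == false]
53. n0.val = false  [false]

8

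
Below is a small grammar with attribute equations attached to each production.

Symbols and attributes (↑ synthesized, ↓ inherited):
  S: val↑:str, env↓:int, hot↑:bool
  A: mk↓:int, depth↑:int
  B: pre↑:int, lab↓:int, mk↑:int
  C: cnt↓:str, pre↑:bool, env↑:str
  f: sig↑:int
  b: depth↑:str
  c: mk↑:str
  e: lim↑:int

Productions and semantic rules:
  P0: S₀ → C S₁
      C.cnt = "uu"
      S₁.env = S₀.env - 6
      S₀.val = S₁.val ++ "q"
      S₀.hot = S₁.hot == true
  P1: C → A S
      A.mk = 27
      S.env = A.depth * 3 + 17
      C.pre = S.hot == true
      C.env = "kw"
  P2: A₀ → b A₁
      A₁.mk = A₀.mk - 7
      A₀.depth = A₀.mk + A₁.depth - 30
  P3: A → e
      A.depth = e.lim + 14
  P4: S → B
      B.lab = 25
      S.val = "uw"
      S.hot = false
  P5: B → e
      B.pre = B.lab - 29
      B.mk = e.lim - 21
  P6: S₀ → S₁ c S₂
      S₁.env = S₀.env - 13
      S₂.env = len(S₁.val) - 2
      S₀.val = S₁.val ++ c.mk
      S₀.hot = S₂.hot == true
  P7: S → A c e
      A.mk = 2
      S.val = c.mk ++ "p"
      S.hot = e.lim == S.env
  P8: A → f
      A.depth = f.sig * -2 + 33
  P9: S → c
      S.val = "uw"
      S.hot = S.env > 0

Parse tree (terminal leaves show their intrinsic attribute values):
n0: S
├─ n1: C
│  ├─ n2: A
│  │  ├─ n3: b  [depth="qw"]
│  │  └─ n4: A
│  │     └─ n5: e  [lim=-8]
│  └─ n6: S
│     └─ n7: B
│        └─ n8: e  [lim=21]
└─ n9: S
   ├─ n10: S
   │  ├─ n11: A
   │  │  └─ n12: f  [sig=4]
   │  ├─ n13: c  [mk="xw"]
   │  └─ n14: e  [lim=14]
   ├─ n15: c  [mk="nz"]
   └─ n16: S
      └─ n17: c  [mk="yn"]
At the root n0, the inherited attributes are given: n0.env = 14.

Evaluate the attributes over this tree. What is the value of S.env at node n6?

1. n0.env = 14  [given at root]
2. n1.cnt = "uu"  ["uu"]
3. n2.mk = 27  [27]
4. n3.depth = "qw"  [terminal]
5. n4.mk = 20  [A₀.mk - 7]
6. n5.lim = -8  [terminal]
7. n4.depth = 6  [e.lim + 14]
8. n2.depth = 3  [A₀.mk + A₁.depth - 30]
9. n6.env = 26  [A.depth * 3 + 17]
10. n7.lab = 25  [25]
11. n8.lim = 21  [terminal]
12. n7.pre = -4  [B.lab - 29]
13. n7.mk = 0  [e.lim - 21]
14. n6.val = "uw"  ["uw"]
15. n6.hot = false  [false]
16. n1.pre = false  [S.hot == true]
17. n1.env = "kw"  ["kw"]
18. n9.env = 8  [S₀.env - 6]
19. n10.env = -5  [S₀.env - 13]
20. n11.mk = 2  [2]
21. n12.sig = 4  [terminal]
22. n11.depth = 25  [f.sig * -2 + 33]
23. n13.mk = "xw"  [terminal]
24. n14.lim = 14  [terminal]
25. n10.val = "xwp"  [c.mk ++ "p"]
26. n10.hot = false  [e.lim == S.env]
27. n15.mk = "nz"  [terminal]
28. n16.env = 1  [len(S₁.val) - 2]
29. n17.mk = "yn"  [terminal]
30. n16.val = "uw"  ["uw"]
31. n16.hot = true  [S.env > 0]
32. n9.val = "xwpnz"  [S₁.val ++ c.mk]
33. n9.hot = true  [S₂.hot == true]
34. n0.val = "xwpnzq"  [S₁.val ++ "q"]
35. n0.hot = true  [S₁.hot == true]

26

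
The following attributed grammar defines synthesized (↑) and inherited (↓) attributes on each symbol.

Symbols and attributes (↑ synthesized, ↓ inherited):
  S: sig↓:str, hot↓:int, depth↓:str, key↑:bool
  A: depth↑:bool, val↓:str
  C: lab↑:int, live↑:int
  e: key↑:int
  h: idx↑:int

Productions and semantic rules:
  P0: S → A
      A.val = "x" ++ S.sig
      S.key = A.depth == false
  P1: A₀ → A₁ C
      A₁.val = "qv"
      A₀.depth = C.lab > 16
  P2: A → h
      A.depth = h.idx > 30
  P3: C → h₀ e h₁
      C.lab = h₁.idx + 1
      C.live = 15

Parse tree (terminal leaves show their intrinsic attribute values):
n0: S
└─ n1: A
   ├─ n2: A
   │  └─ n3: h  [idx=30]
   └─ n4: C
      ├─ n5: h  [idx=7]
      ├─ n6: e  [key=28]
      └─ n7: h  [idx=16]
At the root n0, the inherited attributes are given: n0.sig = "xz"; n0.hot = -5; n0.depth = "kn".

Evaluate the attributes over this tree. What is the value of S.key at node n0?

false

1. n0.sig = "xz"  [given at root]
2. n0.hot = -5  [given at root]
3. n0.depth = "kn"  [given at root]
4. n1.val = "xxz"  ["x" ++ S.sig]
5. n2.val = "qv"  ["qv"]
6. n3.idx = 30  [terminal]
7. n2.depth = false  [h.idx > 30]
8. n5.idx = 7  [terminal]
9. n6.key = 28  [terminal]
10. n7.idx = 16  [terminal]
11. n4.lab = 17  [h₁.idx + 1]
12. n4.live = 15  [15]
13. n1.depth = true  [C.lab > 16]
14. n0.key = false  [A.depth == false]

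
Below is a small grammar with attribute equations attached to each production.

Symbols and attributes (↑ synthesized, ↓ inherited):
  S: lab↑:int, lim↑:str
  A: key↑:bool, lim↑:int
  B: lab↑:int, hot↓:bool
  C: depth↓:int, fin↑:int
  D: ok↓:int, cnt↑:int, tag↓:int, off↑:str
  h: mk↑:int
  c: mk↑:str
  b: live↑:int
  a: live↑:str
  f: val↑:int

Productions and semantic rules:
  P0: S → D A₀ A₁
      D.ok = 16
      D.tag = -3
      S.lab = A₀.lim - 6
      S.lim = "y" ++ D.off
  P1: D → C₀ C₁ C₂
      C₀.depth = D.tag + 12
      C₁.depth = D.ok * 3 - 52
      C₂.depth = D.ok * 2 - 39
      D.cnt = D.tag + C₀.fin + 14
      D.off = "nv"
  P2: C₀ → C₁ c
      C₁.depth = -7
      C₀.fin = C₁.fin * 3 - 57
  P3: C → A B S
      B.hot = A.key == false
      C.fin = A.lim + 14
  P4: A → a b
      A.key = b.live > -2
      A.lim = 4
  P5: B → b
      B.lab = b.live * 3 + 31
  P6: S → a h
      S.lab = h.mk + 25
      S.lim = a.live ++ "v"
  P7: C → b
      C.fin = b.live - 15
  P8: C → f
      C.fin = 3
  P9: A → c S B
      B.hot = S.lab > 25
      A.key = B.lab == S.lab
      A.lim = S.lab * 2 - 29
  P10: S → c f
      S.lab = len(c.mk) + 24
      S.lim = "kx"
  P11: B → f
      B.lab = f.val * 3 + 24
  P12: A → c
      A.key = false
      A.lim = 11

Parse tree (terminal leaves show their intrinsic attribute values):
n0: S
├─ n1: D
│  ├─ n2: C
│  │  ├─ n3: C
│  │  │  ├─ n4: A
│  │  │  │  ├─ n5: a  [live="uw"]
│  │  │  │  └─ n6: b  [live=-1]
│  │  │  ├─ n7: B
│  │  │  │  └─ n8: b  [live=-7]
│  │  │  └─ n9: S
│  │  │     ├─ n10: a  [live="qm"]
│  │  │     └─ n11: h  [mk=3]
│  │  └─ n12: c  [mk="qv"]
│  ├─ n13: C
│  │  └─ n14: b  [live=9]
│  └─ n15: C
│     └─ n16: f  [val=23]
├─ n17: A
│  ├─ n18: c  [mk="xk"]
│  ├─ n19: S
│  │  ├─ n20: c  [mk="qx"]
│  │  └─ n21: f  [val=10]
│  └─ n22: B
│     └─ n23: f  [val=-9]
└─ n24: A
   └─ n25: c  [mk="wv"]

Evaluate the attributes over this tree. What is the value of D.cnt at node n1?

1. n1.ok = 16  [16]
2. n1.tag = -3  [-3]
3. n2.depth = 9  [D.tag + 12]
4. n3.depth = -7  [-7]
5. n5.live = "uw"  [terminal]
6. n6.live = -1  [terminal]
7. n4.key = true  [b.live > -2]
8. n4.lim = 4  [4]
9. n7.hot = false  [A.key == false]
10. n8.live = -7  [terminal]
11. n7.lab = 10  [b.live * 3 + 31]
12. n10.live = "qm"  [terminal]
13. n11.mk = 3  [terminal]
14. n9.lab = 28  [h.mk + 25]
15. n9.lim = "qmv"  [a.live ++ "v"]
16. n3.fin = 18  [A.lim + 14]
17. n12.mk = "qv"  [terminal]
18. n2.fin = -3  [C₁.fin * 3 - 57]
19. n13.depth = -4  [D.ok * 3 - 52]
20. n14.live = 9  [terminal]
21. n13.fin = -6  [b.live - 15]
22. n15.depth = -7  [D.ok * 2 - 39]
23. n16.val = 23  [terminal]
24. n15.fin = 3  [3]
25. n1.cnt = 8  [D.tag + C₀.fin + 14]
26. n1.off = "nv"  ["nv"]
27. n18.mk = "xk"  [terminal]
28. n20.mk = "qx"  [terminal]
29. n21.val = 10  [terminal]
30. n19.lab = 26  [len(c.mk) + 24]
31. n19.lim = "kx"  ["kx"]
32. n22.hot = true  [S.lab > 25]
33. n23.val = -9  [terminal]
34. n22.lab = -3  [f.val * 3 + 24]
35. n17.key = false  [B.lab == S.lab]
36. n17.lim = 23  [S.lab * 2 - 29]
37. n25.mk = "wv"  [terminal]
38. n24.key = false  [false]
39. n24.lim = 11  [11]
40. n0.lab = 17  [A₀.lim - 6]
41. n0.lim = "ynv"  ["y" ++ D.off]

8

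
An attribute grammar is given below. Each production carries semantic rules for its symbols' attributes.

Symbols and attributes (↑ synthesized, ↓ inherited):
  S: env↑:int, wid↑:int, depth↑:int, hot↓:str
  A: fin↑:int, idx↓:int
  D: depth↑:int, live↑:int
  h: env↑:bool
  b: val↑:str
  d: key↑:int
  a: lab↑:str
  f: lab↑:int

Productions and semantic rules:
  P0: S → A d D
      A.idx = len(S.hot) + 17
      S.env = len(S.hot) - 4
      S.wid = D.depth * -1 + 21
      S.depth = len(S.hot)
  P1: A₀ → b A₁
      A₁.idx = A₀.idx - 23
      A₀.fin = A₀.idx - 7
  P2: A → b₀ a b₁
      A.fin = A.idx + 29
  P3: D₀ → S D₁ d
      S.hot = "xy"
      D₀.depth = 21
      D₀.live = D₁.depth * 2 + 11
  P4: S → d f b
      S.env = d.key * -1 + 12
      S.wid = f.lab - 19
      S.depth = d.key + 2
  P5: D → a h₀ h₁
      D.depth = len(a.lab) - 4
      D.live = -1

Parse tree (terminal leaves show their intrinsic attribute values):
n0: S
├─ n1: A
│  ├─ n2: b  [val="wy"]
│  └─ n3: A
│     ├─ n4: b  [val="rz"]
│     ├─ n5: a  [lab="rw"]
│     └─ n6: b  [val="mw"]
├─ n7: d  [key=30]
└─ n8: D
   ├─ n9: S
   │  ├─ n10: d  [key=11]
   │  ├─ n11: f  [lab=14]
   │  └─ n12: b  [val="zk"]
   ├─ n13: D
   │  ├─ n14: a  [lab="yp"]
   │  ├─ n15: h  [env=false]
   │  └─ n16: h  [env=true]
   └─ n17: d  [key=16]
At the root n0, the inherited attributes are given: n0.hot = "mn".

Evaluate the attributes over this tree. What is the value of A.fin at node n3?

1. n0.hot = "mn"  [given at root]
2. n1.idx = 19  [len(S.hot) + 17]
3. n2.val = "wy"  [terminal]
4. n3.idx = -4  [A₀.idx - 23]
5. n4.val = "rz"  [terminal]
6. n5.lab = "rw"  [terminal]
7. n6.val = "mw"  [terminal]
8. n3.fin = 25  [A.idx + 29]
9. n1.fin = 12  [A₀.idx - 7]
10. n7.key = 30  [terminal]
11. n9.hot = "xy"  ["xy"]
12. n10.key = 11  [terminal]
13. n11.lab = 14  [terminal]
14. n12.val = "zk"  [terminal]
15. n9.env = 1  [d.key * -1 + 12]
16. n9.wid = -5  [f.lab - 19]
17. n9.depth = 13  [d.key + 2]
18. n14.lab = "yp"  [terminal]
19. n15.env = false  [terminal]
20. n16.env = true  [terminal]
21. n13.depth = -2  [len(a.lab) - 4]
22. n13.live = -1  [-1]
23. n17.key = 16  [terminal]
24. n8.depth = 21  [21]
25. n8.live = 7  [D₁.depth * 2 + 11]
26. n0.env = -2  [len(S.hot) - 4]
27. n0.wid = 0  [D.depth * -1 + 21]
28. n0.depth = 2  [len(S.hot)]

25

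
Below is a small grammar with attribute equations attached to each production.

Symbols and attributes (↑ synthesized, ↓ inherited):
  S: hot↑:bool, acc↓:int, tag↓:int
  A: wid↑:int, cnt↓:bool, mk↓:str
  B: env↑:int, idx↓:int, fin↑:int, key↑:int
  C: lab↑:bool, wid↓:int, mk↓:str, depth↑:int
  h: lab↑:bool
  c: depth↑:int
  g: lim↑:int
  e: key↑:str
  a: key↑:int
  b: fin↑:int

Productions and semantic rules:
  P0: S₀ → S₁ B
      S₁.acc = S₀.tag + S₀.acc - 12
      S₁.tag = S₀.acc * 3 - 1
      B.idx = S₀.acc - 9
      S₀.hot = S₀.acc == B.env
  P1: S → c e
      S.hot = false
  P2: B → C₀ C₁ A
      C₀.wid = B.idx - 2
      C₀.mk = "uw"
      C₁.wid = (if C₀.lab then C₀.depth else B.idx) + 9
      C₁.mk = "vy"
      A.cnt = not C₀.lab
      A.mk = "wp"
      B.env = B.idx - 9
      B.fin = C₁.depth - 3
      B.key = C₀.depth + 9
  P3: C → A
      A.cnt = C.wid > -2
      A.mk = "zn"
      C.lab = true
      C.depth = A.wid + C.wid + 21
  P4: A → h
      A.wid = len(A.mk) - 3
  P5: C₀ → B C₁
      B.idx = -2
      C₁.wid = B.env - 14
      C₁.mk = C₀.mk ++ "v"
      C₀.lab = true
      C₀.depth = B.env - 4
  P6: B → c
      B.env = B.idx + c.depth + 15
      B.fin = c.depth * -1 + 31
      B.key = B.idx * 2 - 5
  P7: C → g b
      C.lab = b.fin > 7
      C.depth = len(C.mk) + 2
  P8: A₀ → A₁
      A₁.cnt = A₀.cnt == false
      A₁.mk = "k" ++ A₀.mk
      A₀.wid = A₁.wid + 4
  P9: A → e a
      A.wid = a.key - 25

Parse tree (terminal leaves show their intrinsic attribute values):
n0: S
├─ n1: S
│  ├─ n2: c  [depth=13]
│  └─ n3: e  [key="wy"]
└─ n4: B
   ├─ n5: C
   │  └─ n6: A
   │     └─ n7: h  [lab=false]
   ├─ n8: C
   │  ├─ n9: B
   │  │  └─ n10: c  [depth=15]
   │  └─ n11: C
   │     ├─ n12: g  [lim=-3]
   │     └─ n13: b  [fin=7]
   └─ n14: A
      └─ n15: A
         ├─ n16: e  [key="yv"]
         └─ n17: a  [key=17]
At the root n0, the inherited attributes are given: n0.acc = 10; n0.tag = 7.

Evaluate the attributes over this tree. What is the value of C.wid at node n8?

28

1. n0.acc = 10  [given at root]
2. n0.tag = 7  [given at root]
3. n1.acc = 5  [S₀.tag + S₀.acc - 12]
4. n1.tag = 29  [S₀.acc * 3 - 1]
5. n2.depth = 13  [terminal]
6. n3.key = "wy"  [terminal]
7. n1.hot = false  [false]
8. n4.idx = 1  [S₀.acc - 9]
9. n5.wid = -1  [B.idx - 2]
10. n5.mk = "uw"  ["uw"]
11. n6.cnt = true  [C.wid > -2]
12. n6.mk = "zn"  ["zn"]
13. n7.lab = false  [terminal]
14. n6.wid = -1  [len(A.mk) - 3]
15. n5.lab = true  [true]
16. n5.depth = 19  [A.wid + C.wid + 21]
17. n8.wid = 28  [(if C₀.lab then C₀.depth else B.idx) + 9]
18. n8.mk = "vy"  ["vy"]
19. n9.idx = -2  [-2]
20. n10.depth = 15  [terminal]
21. n9.env = 28  [B.idx + c.depth + 15]
22. n9.fin = 16  [c.depth * -1 + 31]
23. n9.key = -9  [B.idx * 2 - 5]
24. n11.wid = 14  [B.env - 14]
25. n11.mk = "vyv"  [C₀.mk ++ "v"]
26. n12.lim = -3  [terminal]
27. n13.fin = 7  [terminal]
28. n11.lab = false  [b.fin > 7]
29. n11.depth = 5  [len(C.mk) + 2]
30. n8.lab = true  [true]
31. n8.depth = 24  [B.env - 4]
32. n14.cnt = false  [not C₀.lab]
33. n14.mk = "wp"  ["wp"]
34. n15.cnt = true  [A₀.cnt == false]
35. n15.mk = "kwp"  ["k" ++ A₀.mk]
36. n16.key = "yv"  [terminal]
37. n17.key = 17  [terminal]
38. n15.wid = -8  [a.key - 25]
39. n14.wid = -4  [A₁.wid + 4]
40. n4.env = -8  [B.idx - 9]
41. n4.fin = 21  [C₁.depth - 3]
42. n4.key = 28  [C₀.depth + 9]
43. n0.hot = false  [S₀.acc == B.env]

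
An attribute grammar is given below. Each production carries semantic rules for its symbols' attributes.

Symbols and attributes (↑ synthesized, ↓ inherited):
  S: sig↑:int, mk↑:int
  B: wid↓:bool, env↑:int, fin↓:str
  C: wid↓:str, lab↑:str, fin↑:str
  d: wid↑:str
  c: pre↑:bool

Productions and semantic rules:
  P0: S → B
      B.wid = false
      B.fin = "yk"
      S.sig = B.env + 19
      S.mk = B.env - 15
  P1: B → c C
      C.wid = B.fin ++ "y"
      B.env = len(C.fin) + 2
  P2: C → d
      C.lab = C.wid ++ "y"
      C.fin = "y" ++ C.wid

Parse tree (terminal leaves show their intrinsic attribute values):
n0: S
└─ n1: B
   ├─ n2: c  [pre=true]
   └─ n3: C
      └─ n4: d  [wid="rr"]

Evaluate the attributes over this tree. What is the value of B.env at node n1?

1. n1.wid = false  [false]
2. n1.fin = "yk"  ["yk"]
3. n2.pre = true  [terminal]
4. n3.wid = "yky"  [B.fin ++ "y"]
5. n4.wid = "rr"  [terminal]
6. n3.lab = "ykyy"  [C.wid ++ "y"]
7. n3.fin = "yyky"  ["y" ++ C.wid]
8. n1.env = 6  [len(C.fin) + 2]
9. n0.sig = 25  [B.env + 19]
10. n0.mk = -9  [B.env - 15]

6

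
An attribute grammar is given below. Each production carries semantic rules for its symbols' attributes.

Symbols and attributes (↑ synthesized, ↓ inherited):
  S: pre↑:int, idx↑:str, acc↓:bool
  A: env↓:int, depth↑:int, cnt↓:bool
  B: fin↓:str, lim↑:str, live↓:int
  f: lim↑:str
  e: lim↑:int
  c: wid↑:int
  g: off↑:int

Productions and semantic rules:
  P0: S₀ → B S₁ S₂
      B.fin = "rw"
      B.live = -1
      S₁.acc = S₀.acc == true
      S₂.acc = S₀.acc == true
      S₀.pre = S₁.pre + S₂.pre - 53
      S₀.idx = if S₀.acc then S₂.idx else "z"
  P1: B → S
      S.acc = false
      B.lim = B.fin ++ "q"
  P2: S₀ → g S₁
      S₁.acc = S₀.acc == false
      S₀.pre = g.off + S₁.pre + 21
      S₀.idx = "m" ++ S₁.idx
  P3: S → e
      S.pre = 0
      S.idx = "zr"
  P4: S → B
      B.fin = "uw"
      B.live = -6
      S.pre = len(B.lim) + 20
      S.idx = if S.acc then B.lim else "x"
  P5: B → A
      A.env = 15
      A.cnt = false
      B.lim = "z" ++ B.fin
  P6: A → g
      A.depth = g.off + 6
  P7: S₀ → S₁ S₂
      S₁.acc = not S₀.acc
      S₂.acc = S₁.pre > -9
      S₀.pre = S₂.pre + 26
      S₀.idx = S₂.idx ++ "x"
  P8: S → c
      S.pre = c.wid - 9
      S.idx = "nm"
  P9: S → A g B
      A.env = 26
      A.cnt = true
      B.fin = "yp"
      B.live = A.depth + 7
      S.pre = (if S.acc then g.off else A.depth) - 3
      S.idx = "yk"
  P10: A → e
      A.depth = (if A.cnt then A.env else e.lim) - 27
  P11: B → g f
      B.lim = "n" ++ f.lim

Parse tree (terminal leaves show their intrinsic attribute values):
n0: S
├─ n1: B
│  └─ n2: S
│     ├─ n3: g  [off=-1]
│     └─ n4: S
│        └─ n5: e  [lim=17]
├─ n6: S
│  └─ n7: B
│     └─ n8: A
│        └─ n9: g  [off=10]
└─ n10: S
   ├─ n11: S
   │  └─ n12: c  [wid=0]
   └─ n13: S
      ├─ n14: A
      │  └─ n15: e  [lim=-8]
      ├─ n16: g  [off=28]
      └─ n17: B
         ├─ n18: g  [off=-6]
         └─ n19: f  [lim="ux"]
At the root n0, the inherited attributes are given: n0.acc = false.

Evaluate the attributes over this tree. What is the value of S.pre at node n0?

-8

1. n0.acc = false  [given at root]
2. n1.fin = "rw"  ["rw"]
3. n1.live = -1  [-1]
4. n2.acc = false  [false]
5. n3.off = -1  [terminal]
6. n4.acc = true  [S₀.acc == false]
7. n5.lim = 17  [terminal]
8. n4.pre = 0  [0]
9. n4.idx = "zr"  ["zr"]
10. n2.pre = 20  [g.off + S₁.pre + 21]
11. n2.idx = "mzr"  ["m" ++ S₁.idx]
12. n1.lim = "rwq"  [B.fin ++ "q"]
13. n6.acc = false  [S₀.acc == true]
14. n7.fin = "uw"  ["uw"]
15. n7.live = -6  [-6]
16. n8.env = 15  [15]
17. n8.cnt = false  [false]
18. n9.off = 10  [terminal]
19. n8.depth = 16  [g.off + 6]
20. n7.lim = "zuw"  ["z" ++ B.fin]
21. n6.pre = 23  [len(B.lim) + 20]
22. n6.idx = "x"  [if S.acc then B.lim else "x"]
23. n10.acc = false  [S₀.acc == true]
24. n11.acc = true  [not S₀.acc]
25. n12.wid = 0  [terminal]
26. n11.pre = -9  [c.wid - 9]
27. n11.idx = "nm"  ["nm"]
28. n13.acc = false  [S₁.pre > -9]
29. n14.env = 26  [26]
30. n14.cnt = true  [true]
31. n15.lim = -8  [terminal]
32. n14.depth = -1  [(if A.cnt then A.env else e.lim) - 27]
33. n16.off = 28  [terminal]
34. n17.fin = "yp"  ["yp"]
35. n17.live = 6  [A.depth + 7]
36. n18.off = -6  [terminal]
37. n19.lim = "ux"  [terminal]
38. n17.lim = "nux"  ["n" ++ f.lim]
39. n13.pre = -4  [(if S.acc then g.off else A.depth) - 3]
40. n13.idx = "yk"  ["yk"]
41. n10.pre = 22  [S₂.pre + 26]
42. n10.idx = "ykx"  [S₂.idx ++ "x"]
43. n0.pre = -8  [S₁.pre + S₂.pre - 53]
44. n0.idx = "z"  [if S₀.acc then S₂.idx else "z"]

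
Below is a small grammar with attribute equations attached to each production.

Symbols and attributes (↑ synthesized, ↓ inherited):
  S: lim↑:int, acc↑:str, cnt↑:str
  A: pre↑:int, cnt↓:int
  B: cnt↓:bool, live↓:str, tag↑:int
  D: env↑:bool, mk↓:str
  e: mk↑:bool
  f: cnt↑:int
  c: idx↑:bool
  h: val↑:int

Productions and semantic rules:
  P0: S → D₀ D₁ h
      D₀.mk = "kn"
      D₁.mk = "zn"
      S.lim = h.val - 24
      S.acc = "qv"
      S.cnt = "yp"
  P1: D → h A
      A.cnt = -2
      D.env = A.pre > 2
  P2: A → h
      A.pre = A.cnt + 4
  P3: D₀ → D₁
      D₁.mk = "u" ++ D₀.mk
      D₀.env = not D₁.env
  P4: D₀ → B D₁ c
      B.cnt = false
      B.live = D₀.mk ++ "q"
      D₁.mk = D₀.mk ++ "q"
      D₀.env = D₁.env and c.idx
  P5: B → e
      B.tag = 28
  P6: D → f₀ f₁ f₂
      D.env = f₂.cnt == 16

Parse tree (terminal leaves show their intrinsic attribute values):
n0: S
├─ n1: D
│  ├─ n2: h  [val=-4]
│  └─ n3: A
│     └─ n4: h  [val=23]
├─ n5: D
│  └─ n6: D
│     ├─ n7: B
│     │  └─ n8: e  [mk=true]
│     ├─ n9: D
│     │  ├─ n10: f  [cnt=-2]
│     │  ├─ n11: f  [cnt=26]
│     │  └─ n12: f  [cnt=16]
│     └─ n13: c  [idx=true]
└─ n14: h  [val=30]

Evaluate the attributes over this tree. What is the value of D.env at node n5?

1. n1.mk = "kn"  ["kn"]
2. n2.val = -4  [terminal]
3. n3.cnt = -2  [-2]
4. n4.val = 23  [terminal]
5. n3.pre = 2  [A.cnt + 4]
6. n1.env = false  [A.pre > 2]
7. n5.mk = "zn"  ["zn"]
8. n6.mk = "uzn"  ["u" ++ D₀.mk]
9. n7.cnt = false  [false]
10. n7.live = "uznq"  [D₀.mk ++ "q"]
11. n8.mk = true  [terminal]
12. n7.tag = 28  [28]
13. n9.mk = "uznq"  [D₀.mk ++ "q"]
14. n10.cnt = -2  [terminal]
15. n11.cnt = 26  [terminal]
16. n12.cnt = 16  [terminal]
17. n9.env = true  [f₂.cnt == 16]
18. n13.idx = true  [terminal]
19. n6.env = true  [D₁.env and c.idx]
20. n5.env = false  [not D₁.env]
21. n14.val = 30  [terminal]
22. n0.lim = 6  [h.val - 24]
23. n0.acc = "qv"  ["qv"]
24. n0.cnt = "yp"  ["yp"]

false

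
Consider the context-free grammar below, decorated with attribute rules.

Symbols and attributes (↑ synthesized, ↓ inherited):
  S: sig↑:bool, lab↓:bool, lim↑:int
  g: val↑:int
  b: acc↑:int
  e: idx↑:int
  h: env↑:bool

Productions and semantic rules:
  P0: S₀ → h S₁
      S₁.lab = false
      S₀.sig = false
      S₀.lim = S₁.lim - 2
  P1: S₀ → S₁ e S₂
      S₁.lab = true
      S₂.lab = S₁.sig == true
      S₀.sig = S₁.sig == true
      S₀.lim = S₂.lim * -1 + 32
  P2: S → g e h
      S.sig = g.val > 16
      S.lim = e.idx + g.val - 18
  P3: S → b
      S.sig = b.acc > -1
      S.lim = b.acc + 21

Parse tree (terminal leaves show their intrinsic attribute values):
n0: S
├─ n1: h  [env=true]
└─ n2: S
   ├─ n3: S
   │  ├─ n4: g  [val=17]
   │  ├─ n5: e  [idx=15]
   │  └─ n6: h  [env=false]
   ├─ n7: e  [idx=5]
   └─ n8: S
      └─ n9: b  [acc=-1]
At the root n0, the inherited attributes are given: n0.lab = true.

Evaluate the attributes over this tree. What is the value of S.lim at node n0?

1. n0.lab = true  [given at root]
2. n1.env = true  [terminal]
3. n2.lab = false  [false]
4. n3.lab = true  [true]
5. n4.val = 17  [terminal]
6. n5.idx = 15  [terminal]
7. n6.env = false  [terminal]
8. n3.sig = true  [g.val > 16]
9. n3.lim = 14  [e.idx + g.val - 18]
10. n7.idx = 5  [terminal]
11. n8.lab = true  [S₁.sig == true]
12. n9.acc = -1  [terminal]
13. n8.sig = false  [b.acc > -1]
14. n8.lim = 20  [b.acc + 21]
15. n2.sig = true  [S₁.sig == true]
16. n2.lim = 12  [S₂.lim * -1 + 32]
17. n0.sig = false  [false]
18. n0.lim = 10  [S₁.lim - 2]

10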